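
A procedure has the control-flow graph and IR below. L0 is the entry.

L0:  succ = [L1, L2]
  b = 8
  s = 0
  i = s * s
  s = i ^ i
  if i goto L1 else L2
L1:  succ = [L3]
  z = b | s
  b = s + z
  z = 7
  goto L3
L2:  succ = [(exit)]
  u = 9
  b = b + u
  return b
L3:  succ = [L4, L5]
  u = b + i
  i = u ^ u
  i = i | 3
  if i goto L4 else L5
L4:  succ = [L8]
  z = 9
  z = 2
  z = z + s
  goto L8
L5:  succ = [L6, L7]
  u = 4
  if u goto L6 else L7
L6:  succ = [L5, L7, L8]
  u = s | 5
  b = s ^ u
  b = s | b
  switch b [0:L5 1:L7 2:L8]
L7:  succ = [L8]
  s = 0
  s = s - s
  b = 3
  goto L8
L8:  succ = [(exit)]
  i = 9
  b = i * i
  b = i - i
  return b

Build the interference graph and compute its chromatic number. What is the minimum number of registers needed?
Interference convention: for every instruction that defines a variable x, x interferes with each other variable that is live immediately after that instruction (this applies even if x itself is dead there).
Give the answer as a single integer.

Answer: 4

Working:
Block summaries:
  L0: {b,i,s} / ∅
  L1: {b,z} / {b,s}
  L2: {b,u} / {b}
  L3: {i,u} / {b,i}
  L4: {z} / {s}
  L5: {u} / ∅
  L6: {b,u} / {s}
  L7: {b,s} / ∅
  L8: {b,i} / ∅

Live sets:
  live L0: ∅→{b,i,s}
  live L1: {b,i,s}→{b,i,s}
  live L2: {b}→∅
  live L3: {b,i,s}→{s}
  live L4: {s}→∅
  live L5: {s}→{s}
  live L6: {s}→{s}
  live L7: ∅→∅
  live L8: ∅→∅

Conflict graph:
  b: {i,s,u,z}
  i: {b,s,z}
  s: {b,i,u,z}
  u: {b,s}
  z: {b,i,s}

Colouring:
  clique {b,i,s,z} ⇒ need ≥ 4
  4-colouring: R0={b}  R1={s}  R2={i,u}  R3={z}
  χ = 4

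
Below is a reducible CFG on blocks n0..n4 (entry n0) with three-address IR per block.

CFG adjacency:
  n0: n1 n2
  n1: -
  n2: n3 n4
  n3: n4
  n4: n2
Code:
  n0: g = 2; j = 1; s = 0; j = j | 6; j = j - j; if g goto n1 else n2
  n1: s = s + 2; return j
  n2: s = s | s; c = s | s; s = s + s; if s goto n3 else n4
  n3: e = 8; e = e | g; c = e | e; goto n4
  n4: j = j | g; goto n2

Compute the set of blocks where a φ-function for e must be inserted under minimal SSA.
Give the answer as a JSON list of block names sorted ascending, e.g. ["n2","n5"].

Answer: ["n2", "n4"]

Analysis:
idom tree: n1←n0 n2←n0 n3←n2 n4←n2
Dom at joins:
  n2: preds {n0,n4}: {n0} ∩ {n0,n2,n4} = {n0}; idom=n0
  n4: preds {n2,n3}: {n0,n2} ∩ {n0,n2,n3} = {n0,n2}; idom=n2

DF walk-up:
  n2←n0: walk · to n0
  n2←n4: walk n4→n2 to n0
  n4←n2: walk · to n2
  n4←n3: walk n3 to n2
  DF(n0)=∅
  DF(n1)=∅
  DF(n2)={n2}
  DF(n3)={n4}
  DF(n4)={n2}

φ for e: defs {n3}
  DF⁺ = {n2,n4}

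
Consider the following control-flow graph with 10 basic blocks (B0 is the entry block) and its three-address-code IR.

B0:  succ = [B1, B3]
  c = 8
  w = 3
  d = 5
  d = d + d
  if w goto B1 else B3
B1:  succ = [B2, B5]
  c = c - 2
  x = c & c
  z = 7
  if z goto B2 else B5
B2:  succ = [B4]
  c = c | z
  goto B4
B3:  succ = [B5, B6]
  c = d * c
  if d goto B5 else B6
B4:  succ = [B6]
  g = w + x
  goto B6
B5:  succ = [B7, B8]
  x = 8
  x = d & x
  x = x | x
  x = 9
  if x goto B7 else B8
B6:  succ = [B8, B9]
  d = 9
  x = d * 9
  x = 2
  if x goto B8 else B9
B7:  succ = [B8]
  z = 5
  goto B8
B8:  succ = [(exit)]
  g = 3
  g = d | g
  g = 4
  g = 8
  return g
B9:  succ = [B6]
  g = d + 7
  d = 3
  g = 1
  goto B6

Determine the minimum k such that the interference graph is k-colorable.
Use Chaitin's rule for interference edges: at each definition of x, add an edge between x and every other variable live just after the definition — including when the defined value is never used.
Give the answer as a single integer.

Block summaries:
  B0: def={c,d,w} ue=∅
  B1: def={c,x,z} ue={c}
  B2: def={c} ue={c,z}
  B3: def={c} ue={c,d}
  B4: def={g} ue={w,x}
  B5: def={x} ue={d}
  B6: def={d,x} ue=∅
  B7: def={z} ue=∅
  B8: def={g} ue={d}
  B9: def={d,g} ue={d}

Liveness:
  B0: in=∅ out={c,d,w}
  B1: in={c,d,w} out={c,d,w,x,z}
  B2: in={c,w,x,z} out={w,x}
  B3: in={c,d} out={d}
  B4: in={w,x} out=∅
  B5: in={d} out={d}
  B6: in=∅ out={d}
  B7: in={d} out={d}
  B8: in={d} out=∅
  B9: in={d} out=∅

Conflict graph:
  c: {d,w,x,z}
  d: {c,g,w,x,z}
  g: {d}
  w: {c,d,x,z}
  x: {c,d,w,z}
  z: {c,d,w,x}

Colouring:
  clique {c,d,w,x,z} ⇒ need ≥ 5
  assign c→r1 d→r0 g→r1 w→r2 x→r3 z→r4 — no edge inside a register ⇒ χ ≤ 5
  χ = 5

Answer: 5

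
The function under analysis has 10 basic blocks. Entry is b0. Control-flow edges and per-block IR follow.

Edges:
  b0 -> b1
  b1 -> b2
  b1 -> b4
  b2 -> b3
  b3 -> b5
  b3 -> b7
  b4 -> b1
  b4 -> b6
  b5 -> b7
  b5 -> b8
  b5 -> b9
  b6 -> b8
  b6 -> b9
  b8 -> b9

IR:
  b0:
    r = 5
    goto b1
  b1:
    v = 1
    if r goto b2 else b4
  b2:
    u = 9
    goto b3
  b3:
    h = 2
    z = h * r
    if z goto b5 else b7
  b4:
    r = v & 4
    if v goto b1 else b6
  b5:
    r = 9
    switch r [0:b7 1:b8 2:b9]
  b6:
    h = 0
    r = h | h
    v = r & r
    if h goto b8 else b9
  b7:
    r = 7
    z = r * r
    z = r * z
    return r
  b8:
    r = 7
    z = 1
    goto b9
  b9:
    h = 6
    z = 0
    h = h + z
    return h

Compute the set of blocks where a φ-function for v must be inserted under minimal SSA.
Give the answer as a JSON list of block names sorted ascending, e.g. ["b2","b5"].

Answer: ["b1", "b8", "b9"]

Derivation:
idom tree: b1←b0 b2←b1 b3←b2 b4←b1 b5←b3 b6←b4 b7←b3 b8←b1 b9←b1
Dom∩ at merges:
  b1: preds {b0,b4}: {b0} ∩ {b0,b1,b4} = {b0}; idom=b0
  b7: preds {b3,b5}: {b0,b1,b2,b3} ∩ {b0,b1,b2,b3,b5} = {b0,b1,b2,b3}; idom=b3
  b8: preds {b5,b6}: {b0,b1,b2,b3,b5} ∩ {b0,b1,b4,b6} = {b0,b1}; idom=b1
  b9: preds {b5,b6,b8}: {b0,b1,b2,b3,b5} ∩ {b0,b1,b4,b6} ∩ {b0,b1,b8} = {b0,b1}; idom=b1

Frontier:
  join b1 pred b0: · stop@b0
  join b1 pred b4: b4→b1 stop@b0
  join b7 pred b3: · stop@b3
  join b7 pred b5: b5 stop@b3
  join b8 pred b5: b5→b3→b2 stop@b1
  join b8 pred b6: b6→b4 stop@b1
  join b9 pred b5: b5→b3→b2 stop@b1
  join b9 pred b6: b6→b4 stop@b1
  join b9 pred b8: b8 stop@b1
  DF(b0)=∅
  DF(b1)={b1}
  DF(b2)={b8,b9}
  DF(b3)={b8,b9}
  DF(b4)={b1,b8,b9}
  DF(b5)={b7,b8,b9}
  DF(b6)={b8,b9}
  DF(b7)=∅
  DF(b8)={b9}
  DF(b9)=∅

φ for v: defs {b1,b6}
  DF⁺ = {b1,b8,b9}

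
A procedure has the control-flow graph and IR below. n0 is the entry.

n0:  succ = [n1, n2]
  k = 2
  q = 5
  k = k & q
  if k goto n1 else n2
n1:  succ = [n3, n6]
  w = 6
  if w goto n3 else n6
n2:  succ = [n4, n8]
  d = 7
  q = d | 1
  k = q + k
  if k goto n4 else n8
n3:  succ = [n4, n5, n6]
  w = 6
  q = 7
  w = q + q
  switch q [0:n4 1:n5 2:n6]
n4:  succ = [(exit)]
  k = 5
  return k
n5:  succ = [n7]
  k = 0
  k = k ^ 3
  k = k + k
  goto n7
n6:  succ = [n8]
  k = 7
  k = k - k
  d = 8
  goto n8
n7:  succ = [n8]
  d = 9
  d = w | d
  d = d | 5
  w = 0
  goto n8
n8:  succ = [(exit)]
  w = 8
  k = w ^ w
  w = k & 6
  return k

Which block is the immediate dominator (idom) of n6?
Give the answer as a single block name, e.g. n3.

Answer: n1

Analysis:
idom tree: n1←n0 n2←n0 n3←n1 n4←n0 n5←n3 n6←n1 n7←n5 n8←n0
Dom∩ at merges:
  n4: preds {n2,n3}: {n0,n2} ∩ {n0,n1,n3} = {n0}; idom=n0
  n6: preds {n1,n3}: {n0,n1} ∩ {n0,n1,n3} = {n0,n1}; idom=n1
  n8: preds {n2,n6,n7}: {n0,n2} ∩ {n0,n1,n6} ∩ {n0,n1,n3,n5,n7} = {n0}; idom=n0

idom(n6) = n1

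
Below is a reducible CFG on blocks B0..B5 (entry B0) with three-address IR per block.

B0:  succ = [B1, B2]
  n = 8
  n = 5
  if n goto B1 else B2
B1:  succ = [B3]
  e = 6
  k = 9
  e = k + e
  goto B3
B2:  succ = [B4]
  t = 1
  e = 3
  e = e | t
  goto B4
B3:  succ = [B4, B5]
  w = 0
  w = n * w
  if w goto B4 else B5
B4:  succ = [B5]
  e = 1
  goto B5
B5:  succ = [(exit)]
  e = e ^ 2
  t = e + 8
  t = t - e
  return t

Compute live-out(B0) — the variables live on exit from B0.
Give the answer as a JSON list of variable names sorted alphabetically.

def/use:
  B0 def {n} use ∅
  B1 def {e,k} use ∅
  B2 def {e,t} use ∅
  B3 def {w} use {n}
  B4 def {e} use ∅
  B5 def {e,t} use {e}

Live sets:
  B0 li=∅ lo={n}
  B1 li={n} lo={e,n}
  B2 li=∅ lo=∅
  B3 li={e,n} lo={e}
  B4 li=∅ lo={e}
  B5 li={e} lo=∅

live-out(B0) = ["n"]

Answer: ["n"]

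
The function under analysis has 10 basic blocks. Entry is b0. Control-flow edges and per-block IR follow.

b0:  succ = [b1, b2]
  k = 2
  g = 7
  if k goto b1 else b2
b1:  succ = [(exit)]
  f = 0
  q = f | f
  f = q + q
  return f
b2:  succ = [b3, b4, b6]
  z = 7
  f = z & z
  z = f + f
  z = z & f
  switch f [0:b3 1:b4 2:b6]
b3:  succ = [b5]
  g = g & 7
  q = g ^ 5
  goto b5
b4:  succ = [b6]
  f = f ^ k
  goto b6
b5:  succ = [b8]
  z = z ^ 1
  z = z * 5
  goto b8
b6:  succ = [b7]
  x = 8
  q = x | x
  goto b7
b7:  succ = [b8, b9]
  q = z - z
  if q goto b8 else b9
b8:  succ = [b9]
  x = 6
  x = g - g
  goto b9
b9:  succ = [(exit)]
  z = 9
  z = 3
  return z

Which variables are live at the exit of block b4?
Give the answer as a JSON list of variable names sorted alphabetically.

Block summaries:
  b0: {g,k} / ∅
  b1: {f,q} / ∅
  b2: {f,z} / ∅
  b3: {g,q} / {g}
  b4: {f} / {f,k}
  b5: {z} / {z}
  b6: {q,x} / ∅
  b7: {q} / {z}
  b8: {x} / {g}
  b9: {z} / ∅

Liveness:
  b0: in=∅ out={g,k}
  b1: in=∅ out=∅
  b2: in={g,k} out={f,g,k,z}
  b3: in={g,z} out={g,z}
  b4: in={f,g,k,z} out={g,z}
  b5: in={g,z} out={g}
  b6: in={g,z} out={g,z}
  b7: in={g,z} out={g}
  b8: in={g} out=∅
  b9: in=∅ out=∅

live-out(b4) = ["g", "z"]

Answer: ["g", "z"]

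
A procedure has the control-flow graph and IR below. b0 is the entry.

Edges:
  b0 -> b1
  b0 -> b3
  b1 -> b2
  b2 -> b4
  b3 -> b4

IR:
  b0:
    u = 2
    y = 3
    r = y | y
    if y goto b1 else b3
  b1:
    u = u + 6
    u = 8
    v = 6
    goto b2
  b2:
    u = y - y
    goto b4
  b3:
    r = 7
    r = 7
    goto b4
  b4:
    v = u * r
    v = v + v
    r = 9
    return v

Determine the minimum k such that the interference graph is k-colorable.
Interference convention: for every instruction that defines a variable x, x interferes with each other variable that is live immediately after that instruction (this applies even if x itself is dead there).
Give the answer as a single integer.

Per-block:
  b0: def={r,u,y} ue=∅
  b1: def={u,v} ue={u}
  b2: def={u} ue={y}
  b3: def={r} ue=∅
  b4: def={r,v} ue={r,u}

Backward fixpoint:
  live b0: ∅→{r,u,y}
  live b1: {r,u,y}→{r,y}
  live b2: {r,y}→{r,u}
  live b3: {u}→{r,u}
  live b4: {r,u}→∅

Conflict graph:
  r — {u,v,y}
  u — {r,y}
  v — {r,y}
  y — {r,u,v}

Chromatic number:
  {r,u,y} pairwise interfere (3-clique) ⇒ χ ≥ 3
  assign r→R0 u→R2 v→R2 y→R1 — no edge inside a register ⇒ χ ≤ 3
  χ = 3

Answer: 3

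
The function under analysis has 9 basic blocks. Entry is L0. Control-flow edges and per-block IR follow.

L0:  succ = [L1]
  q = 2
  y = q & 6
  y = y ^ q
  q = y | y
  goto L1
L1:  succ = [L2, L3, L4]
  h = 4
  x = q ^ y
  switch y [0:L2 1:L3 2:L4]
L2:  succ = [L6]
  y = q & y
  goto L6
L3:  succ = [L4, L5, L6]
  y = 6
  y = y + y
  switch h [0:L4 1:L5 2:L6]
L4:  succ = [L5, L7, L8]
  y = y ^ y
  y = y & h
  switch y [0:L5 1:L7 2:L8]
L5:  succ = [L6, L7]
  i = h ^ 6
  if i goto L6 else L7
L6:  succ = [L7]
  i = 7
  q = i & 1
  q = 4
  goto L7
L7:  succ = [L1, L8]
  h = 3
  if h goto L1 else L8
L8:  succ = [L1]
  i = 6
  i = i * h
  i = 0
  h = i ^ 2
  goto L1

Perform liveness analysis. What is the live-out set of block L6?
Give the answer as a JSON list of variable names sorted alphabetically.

Answer: ["q", "y"]

Analysis:
Per-block:
  L0 def {q,y} use ∅
  L1 def {h,x} use {q,y}
  L2 def {y} use {q,y}
  L3 def {y} use {h}
  L4 def {y} use {h,y}
  L5 def {i} use {h}
  L6 def {i,q} use ∅
  L7 def {h} use ∅
  L8 def {h,i} use {h}

Liveness:
  L0 li=∅ lo={q,y}
  L1 li={q,y} lo={h,q,y}
  L2 li={q,y} lo={y}
  L3 li={h,q} lo={h,q,y}
  L4 li={h,q,y} lo={h,q,y}
  L5 li={h,q,y} lo={q,y}
  L6 li={y} lo={q,y}
  L7 li={q,y} lo={h,q,y}
  L8 li={h,q,y} lo={q,y}

live-out(L6) = ["q", "y"]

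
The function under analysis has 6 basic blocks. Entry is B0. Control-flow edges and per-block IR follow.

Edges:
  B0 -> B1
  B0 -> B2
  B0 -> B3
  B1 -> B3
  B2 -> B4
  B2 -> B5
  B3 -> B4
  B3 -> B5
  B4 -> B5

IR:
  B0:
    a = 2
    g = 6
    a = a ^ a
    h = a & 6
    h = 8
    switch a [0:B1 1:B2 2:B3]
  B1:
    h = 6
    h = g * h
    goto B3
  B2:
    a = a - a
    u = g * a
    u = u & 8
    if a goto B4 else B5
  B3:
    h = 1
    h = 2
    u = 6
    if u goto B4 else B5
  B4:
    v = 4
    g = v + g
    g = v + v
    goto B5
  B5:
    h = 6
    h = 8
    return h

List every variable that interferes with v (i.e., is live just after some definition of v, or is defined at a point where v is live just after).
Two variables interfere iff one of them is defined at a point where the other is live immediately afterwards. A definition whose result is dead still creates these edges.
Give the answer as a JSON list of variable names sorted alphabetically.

Answer: ["g"]

Working:
Block summaries:
  B0 def {a,g,h} use ∅
  B1 def {h} use {g}
  B2 def {a,u} use {a,g}
  B3 def {h,u} use ∅
  B4 def {g,v} use {g}
  B5 def {h} use ∅

Live sets:
  B0: in=∅ out={a,g}
  B1: in={g} out={g}
  B2: in={a,g} out={g}
  B3: in={g} out={g}
  B4: in={g} out=∅
  B5: in=∅ out=∅

Conflict graph:
  a — {g,h,u}
  g — {a,h,u,v}
  h — {a,g}
  u — {a,g}
  v — {g}

N(v) = ["g"]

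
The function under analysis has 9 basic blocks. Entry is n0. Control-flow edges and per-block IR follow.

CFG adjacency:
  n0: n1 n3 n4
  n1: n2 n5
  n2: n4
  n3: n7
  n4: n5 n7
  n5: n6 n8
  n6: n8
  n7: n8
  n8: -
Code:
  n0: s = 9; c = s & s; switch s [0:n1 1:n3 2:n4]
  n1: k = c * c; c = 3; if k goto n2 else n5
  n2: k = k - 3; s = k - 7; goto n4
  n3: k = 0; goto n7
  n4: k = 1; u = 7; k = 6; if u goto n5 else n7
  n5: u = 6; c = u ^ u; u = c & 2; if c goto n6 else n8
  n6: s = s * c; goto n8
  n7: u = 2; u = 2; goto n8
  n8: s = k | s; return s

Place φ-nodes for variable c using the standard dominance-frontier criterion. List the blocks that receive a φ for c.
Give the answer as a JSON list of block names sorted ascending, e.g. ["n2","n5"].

idom tree: n1←n0 n2←n1 n3←n0 n4←n0 n5←n0 n6←n5 n7←n0 n8←n0
Dom at joins:
  n4: preds {n0,n2}: {n0} ∩ {n0,n1,n2} = {n0}; idom=n0
  n5: preds {n1,n4}: {n0,n1} ∩ {n0,n4} = {n0}; idom=n0
  n7: preds {n3,n4}: {n0,n3} ∩ {n0,n4} = {n0}; idom=n0
  n8: preds {n5,n6,n7}: {n0,n5} ∩ {n0,n5,n6} ∩ {n0,n7} = {n0}; idom=n0

DF derivation:
  join n4 pred n0: · stop@n0
  join n4 pred n2: n2→n1 stop@n0
  join n5 pred n1: n1 stop@n0
  join n5 pred n4: n4 stop@n0
  join n7 pred n3: n3 stop@n0
  join n7 pred n4: n4 stop@n0
  join n8 pred n5: n5 stop@n0
  join n8 pred n6: n6→n5 stop@n0
  join n8 pred n7: n7 stop@n0
  DF(n0)=∅
  DF(n1)={n4,n5}
  DF(n2)={n4}
  DF(n3)={n7}
  DF(n4)={n5,n7}
  DF(n5)={n8}
  DF(n6)={n8}
  DF(n7)={n8}
  DF(n8)=∅

φ for c: defs {n0,n1,n5}
  DF⁺ = {n4,n5,n7,n8}

Answer: ["n4", "n5", "n7", "n8"]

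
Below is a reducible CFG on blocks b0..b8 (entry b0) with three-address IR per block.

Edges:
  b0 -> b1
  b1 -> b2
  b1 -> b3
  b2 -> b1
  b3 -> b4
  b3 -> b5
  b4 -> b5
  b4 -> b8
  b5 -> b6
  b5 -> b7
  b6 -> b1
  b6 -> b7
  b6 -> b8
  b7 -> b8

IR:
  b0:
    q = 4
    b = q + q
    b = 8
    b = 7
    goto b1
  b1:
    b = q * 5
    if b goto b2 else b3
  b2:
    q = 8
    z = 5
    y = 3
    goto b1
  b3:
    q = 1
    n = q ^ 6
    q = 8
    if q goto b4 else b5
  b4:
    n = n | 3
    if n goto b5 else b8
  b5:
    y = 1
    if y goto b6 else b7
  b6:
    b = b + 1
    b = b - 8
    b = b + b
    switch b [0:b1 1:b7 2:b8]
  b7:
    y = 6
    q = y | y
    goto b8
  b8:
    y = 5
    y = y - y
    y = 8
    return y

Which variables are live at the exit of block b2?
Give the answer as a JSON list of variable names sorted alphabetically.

Block summaries:
  b0: {b,q} / ∅
  b1: {b} / {q}
  b2: {q,y,z} / ∅
  b3: {n,q} / ∅
  b4: {n} / {n}
  b5: {y} / ∅
  b6: {b} / {b}
  b7: {q,y} / ∅
  b8: {y} / ∅

Backward fixpoint:
  live b0: ∅→{q}
  live b1: {q}→{b}
  live b2: ∅→{q}
  live b3: {b}→{b,n,q}
  live b4: {b,n,q}→{b,q}
  live b5: {b,q}→{b,q}
  live b6: {b,q}→{q}
  live b7: ∅→∅
  live b8: ∅→∅

live-out(b2) = ["q"]

Answer: ["q"]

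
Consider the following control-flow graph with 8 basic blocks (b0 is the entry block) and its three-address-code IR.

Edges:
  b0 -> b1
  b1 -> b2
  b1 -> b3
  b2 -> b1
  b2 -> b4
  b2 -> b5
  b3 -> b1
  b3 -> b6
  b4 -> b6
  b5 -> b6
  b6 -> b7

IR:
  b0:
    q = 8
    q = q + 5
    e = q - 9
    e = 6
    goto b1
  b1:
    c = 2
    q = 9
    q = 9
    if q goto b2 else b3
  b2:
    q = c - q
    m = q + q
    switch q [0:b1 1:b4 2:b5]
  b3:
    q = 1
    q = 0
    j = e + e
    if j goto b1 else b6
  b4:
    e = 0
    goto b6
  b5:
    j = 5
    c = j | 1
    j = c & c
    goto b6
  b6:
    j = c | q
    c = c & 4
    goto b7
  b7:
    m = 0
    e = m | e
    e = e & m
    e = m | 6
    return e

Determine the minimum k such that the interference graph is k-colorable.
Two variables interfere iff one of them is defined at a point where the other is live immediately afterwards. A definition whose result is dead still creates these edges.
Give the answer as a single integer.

Answer: 4

Analysis:
Per-block:
  b0: def={e,q} ue=∅
  b1: def={c,q} ue=∅
  b2: def={m,q} ue={c,q}
  b3: def={j,q} ue={e}
  b4: def={e} ue=∅
  b5: def={c,j} ue=∅
  b6: def={c,j} ue={c,q}
  b7: def={e,m} ue={e}

Backward fixpoint:
  b0 li=∅ lo={e}
  b1 li={e} lo={c,e,q}
  b2 li={c,e,q} lo={c,e,q}
  b3 li={c,e} lo={c,e,q}
  b4 li={c,q} lo={c,e,q}
  b5 li={e,q} lo={c,e,q}
  b6 li={c,e,q} lo={e}
  b7 li={e} lo=∅

Conflict graph:
  c↔{e,j,m,q}
  e↔{c,j,m,q}
  j↔{c,e,q}
  m↔{c,e,q}
  q↔{c,e,j,m}

Chromatic number:
  clique {c,e,j,q} ⇒ need ≥ 4
  assign c→R0 e→R1 j→R3 m→R3 q→R2 — no edge inside a register ⇒ χ ≤ 4
  χ = 4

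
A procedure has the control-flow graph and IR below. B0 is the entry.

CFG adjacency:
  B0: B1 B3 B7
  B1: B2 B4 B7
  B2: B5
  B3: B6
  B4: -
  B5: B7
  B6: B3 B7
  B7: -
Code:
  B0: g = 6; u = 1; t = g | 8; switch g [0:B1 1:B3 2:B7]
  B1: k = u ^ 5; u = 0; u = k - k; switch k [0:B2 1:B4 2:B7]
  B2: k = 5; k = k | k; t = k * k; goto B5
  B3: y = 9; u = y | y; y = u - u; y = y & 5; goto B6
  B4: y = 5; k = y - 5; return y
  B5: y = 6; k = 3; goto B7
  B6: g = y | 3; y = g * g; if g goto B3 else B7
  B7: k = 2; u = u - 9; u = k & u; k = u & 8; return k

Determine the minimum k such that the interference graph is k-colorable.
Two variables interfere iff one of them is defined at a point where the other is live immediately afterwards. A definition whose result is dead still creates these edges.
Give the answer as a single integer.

Per-block:
  B0: def={g,t,u} ue=∅
  B1: def={k,u} ue={u}
  B2: def={k,t} ue=∅
  B3: def={u,y} ue=∅
  B4: def={k,y} ue=∅
  B5: def={k,y} ue=∅
  B6: def={g,y} ue={y}
  B7: def={k,u} ue={u}

Live sets:
  B0 li=∅ lo={u}
  B1 li={u} lo={u}
  B2 li={u} lo={u}
  B3 li=∅ lo={u,y}
  B4 li=∅ lo=∅
  B5 li={u} lo={u}
  B6 li={u,y} lo={u}
  B7 li={u} lo=∅

Interfere edges:
  g: {t,u,y}
  k: {u,y}
  t: {g,u}
  u: {g,k,t,y}
  y: {g,k,u}

Registers:
  lower bound: {g,t,u} mutually conflict ⇒ χ ≥ 3
  3-colouring: r0={u}  r1={g,k}  r2={t,y}
  χ = 3

Answer: 3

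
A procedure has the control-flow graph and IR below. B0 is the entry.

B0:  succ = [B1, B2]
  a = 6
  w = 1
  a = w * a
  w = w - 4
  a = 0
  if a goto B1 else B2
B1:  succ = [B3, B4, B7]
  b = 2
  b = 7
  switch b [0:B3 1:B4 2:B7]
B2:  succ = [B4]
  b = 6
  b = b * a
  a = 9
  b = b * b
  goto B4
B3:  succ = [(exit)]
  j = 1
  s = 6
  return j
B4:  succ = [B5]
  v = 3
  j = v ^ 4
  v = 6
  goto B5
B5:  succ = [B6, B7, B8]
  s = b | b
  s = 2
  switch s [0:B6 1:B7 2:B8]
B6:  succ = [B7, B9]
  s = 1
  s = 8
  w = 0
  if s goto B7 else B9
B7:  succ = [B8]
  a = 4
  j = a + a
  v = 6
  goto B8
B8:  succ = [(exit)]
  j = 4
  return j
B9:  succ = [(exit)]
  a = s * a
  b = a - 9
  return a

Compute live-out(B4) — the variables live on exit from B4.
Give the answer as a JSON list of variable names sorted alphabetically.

Answer: ["a", "b"]

Analysis:
Block summaries:
  B0 def {a,w} use ∅
  B1 def {b} use ∅
  B2 def {a,b} use {a}
  B3 def {j,s} use ∅
  B4 def {j,v} use ∅
  B5 def {s} use {b}
  B6 def {s,w} use ∅
  B7 def {a,j,v} use ∅
  B8 def {j} use ∅
  B9 def {a,b} use {a,s}

Live sets:
  B0 li=∅ lo={a}
  B1 li={a} lo={a,b}
  B2 li={a} lo={a,b}
  B3 li=∅ lo=∅
  B4 li={a,b} lo={a,b}
  B5 li={a,b} lo={a}
  B6 li={a} lo={a,s}
  B7 li=∅ lo=∅
  B8 li=∅ lo=∅
  B9 li={a,s} lo=∅

live-out(B4) = ["a", "b"]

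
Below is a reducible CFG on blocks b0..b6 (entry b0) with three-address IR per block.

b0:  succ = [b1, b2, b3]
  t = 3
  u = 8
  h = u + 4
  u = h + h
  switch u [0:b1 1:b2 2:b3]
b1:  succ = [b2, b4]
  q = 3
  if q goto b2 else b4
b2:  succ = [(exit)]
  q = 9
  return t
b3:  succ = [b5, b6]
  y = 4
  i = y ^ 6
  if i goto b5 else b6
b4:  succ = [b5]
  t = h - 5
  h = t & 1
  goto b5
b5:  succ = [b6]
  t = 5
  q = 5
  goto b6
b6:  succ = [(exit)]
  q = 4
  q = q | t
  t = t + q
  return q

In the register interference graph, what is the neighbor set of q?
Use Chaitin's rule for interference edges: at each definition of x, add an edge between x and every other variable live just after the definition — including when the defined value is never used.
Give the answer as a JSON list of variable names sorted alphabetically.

Answer: ["h", "t"]

Derivation:
Per-block:
  b0: def={h,t,u} ue=∅
  b1: def={q} ue=∅
  b2: def={q} ue={t}
  b3: def={i,y} ue=∅
  b4: def={h,t} ue={h}
  b5: def={q,t} ue=∅
  b6: def={q,t} ue={t}

Live sets:
  b0: in=∅ out={h,t}
  b1: in={h,t} out={h,t}
  b2: in={t} out=∅
  b3: in={t} out={t}
  b4: in={h} out=∅
  b5: in=∅ out={t}
  b6: in={t} out=∅

Interfere edges:
  h — {q,t,u}
  i — {t}
  q — {h,t}
  t — {h,i,q,u,y}
  u — {h,t}
  y — {t}

N(q) = ["h", "t"]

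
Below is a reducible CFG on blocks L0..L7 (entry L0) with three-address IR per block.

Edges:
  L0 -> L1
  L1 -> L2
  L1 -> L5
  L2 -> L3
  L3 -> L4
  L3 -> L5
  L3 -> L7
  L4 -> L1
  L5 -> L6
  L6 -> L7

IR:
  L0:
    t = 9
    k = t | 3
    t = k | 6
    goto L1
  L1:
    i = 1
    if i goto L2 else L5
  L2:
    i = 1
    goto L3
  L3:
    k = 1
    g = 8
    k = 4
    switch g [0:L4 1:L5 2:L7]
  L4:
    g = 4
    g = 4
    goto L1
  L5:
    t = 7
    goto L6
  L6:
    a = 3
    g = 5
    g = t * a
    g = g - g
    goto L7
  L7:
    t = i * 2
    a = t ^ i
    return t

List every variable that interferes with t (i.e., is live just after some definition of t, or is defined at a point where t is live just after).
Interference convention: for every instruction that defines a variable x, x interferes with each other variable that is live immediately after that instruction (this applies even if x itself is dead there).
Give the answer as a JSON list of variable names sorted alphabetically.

Per-block:
  L0: def={k,t} ue=∅
  L1: def={i} ue=∅
  L2: def={i} ue=∅
  L3: def={g,k} ue=∅
  L4: def={g} ue=∅
  L5: def={t} ue=∅
  L6: def={a,g} ue={t}
  L7: def={a,t} ue={i}

Backward fixpoint:
  L0 li=∅ lo=∅
  L1 li=∅ lo={i}
  L2 li=∅ lo={i}
  L3 li={i} lo={i}
  L4 li=∅ lo=∅
  L5 li={i} lo={i,t}
  L6 li={i,t} lo={i}
  L7 li={i} lo=∅

Conflict graph:
  a — {g,i,t}
  g — {a,i,k,t}
  i — {a,g,k,t}
  k — {g,i}
  t — {a,g,i}

N(t) = ["a", "g", "i"]

Answer: ["a", "g", "i"]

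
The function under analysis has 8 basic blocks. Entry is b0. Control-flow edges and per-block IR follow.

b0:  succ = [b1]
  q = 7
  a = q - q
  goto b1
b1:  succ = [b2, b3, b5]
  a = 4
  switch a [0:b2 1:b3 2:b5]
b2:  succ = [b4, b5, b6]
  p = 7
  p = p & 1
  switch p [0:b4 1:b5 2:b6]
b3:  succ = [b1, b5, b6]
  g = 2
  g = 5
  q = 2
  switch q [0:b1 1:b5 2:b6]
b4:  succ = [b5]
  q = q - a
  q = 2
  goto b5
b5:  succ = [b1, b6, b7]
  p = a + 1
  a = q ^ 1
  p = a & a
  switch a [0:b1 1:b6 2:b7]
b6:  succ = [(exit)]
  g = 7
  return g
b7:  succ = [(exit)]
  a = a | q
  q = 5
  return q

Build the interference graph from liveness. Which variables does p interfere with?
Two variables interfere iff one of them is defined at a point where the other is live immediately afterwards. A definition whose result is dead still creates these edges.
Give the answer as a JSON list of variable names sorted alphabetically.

Answer: ["a", "q"]

Derivation:
Per-block:
  b0: {a,q} / ∅
  b1: {a} / ∅
  b2: {p} / ∅
  b3: {g,q} / ∅
  b4: {q} / {a,q}
  b5: {a,p} / {a,q}
  b6: {g} / ∅
  b7: {a,q} / {a,q}

Liveness:
  live b0: ∅→{q}
  live b1: {q}→{a,q}
  live b2: {a,q}→{a,q}
  live b3: {a}→{a,q}
  live b4: {a,q}→{a,q}
  live b5: {a,q}→{a,q}
  live b6: ∅→∅
  live b7: {a,q}→∅

Interfere edges:
  a↔{g,p,q}
  g↔{a}
  p↔{a,q}
  q↔{a,p}

N(p) = ["a", "q"]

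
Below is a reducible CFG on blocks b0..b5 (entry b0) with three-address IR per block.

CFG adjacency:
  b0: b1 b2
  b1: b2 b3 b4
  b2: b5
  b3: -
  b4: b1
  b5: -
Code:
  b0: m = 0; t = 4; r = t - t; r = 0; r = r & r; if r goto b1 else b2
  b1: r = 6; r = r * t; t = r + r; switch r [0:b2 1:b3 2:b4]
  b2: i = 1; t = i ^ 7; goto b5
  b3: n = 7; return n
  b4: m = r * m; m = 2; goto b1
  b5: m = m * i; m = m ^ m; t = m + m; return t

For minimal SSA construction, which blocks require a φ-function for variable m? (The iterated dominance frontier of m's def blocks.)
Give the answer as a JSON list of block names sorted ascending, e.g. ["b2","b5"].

idom tree: b1←b0 b2←b0 b3←b1 b4←b1 b5←b2
Dom at joins:
  b1: preds {b0,b4}: {b0} ∩ {b0,b1,b4} = {b0}; idom=b0
  b2: preds {b0,b1}: {b0} ∩ {b0,b1} = {b0}; idom=b0

DF derivation:
  b1←b0: walk · to b0
  b1←b4: walk b4→b1 to b0
  b2←b0: walk · to b0
  b2←b1: walk b1 to b0
  b0 → ∅
  b1 → {b1,b2}
  b2 → ∅
  b3 → ∅
  b4 → {b1}
  b5 → ∅

φ for m: defs {b0,b4,b5}
  DF⁺ = {b1,b2}

Answer: ["b1", "b2"]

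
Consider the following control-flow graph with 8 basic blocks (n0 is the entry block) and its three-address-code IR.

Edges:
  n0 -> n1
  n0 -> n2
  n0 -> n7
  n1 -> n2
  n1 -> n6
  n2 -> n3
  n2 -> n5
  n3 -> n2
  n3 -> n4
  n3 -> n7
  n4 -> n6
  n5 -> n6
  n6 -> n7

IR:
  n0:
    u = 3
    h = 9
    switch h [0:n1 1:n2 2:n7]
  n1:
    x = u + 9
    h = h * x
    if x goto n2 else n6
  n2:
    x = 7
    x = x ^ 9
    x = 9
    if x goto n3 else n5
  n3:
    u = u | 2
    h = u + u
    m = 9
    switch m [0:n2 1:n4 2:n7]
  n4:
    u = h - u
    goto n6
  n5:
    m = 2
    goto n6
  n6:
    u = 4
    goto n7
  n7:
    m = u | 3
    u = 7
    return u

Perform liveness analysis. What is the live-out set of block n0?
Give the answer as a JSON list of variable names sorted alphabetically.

Block summaries:
  n0: {h,u} / ∅
  n1: {h,x} / {h,u}
  n2: {x} / ∅
  n3: {h,m,u} / {u}
  n4: {u} / {h,u}
  n5: {m} / ∅
  n6: {u} / ∅
  n7: {m,u} / {u}

Backward fixpoint:
  n0: in=∅ out={h,u}
  n1: in={h,u} out={u}
  n2: in={u} out={u}
  n3: in={u} out={h,u}
  n4: in={h,u} out=∅
  n5: in=∅ out=∅
  n6: in=∅ out={u}
  n7: in={u} out=∅

live-out(n0) = ["h", "u"]

Answer: ["h", "u"]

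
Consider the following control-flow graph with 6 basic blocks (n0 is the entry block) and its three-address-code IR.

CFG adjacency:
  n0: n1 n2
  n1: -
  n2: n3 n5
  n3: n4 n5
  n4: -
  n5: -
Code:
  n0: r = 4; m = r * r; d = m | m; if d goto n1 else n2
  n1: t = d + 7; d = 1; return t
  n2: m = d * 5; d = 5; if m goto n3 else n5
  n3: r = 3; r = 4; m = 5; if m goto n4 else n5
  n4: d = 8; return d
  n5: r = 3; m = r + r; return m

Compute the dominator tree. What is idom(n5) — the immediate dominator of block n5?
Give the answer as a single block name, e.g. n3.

idom tree: n1←n0 n2←n0 n3←n2 n4←n3 n5←n2
Dom∩ at merges:
  n5: preds {n2,n3}: {n0,n2} ∩ {n0,n2,n3} = {n0,n2}; idom=n2

idom(n5) = n2

Answer: n2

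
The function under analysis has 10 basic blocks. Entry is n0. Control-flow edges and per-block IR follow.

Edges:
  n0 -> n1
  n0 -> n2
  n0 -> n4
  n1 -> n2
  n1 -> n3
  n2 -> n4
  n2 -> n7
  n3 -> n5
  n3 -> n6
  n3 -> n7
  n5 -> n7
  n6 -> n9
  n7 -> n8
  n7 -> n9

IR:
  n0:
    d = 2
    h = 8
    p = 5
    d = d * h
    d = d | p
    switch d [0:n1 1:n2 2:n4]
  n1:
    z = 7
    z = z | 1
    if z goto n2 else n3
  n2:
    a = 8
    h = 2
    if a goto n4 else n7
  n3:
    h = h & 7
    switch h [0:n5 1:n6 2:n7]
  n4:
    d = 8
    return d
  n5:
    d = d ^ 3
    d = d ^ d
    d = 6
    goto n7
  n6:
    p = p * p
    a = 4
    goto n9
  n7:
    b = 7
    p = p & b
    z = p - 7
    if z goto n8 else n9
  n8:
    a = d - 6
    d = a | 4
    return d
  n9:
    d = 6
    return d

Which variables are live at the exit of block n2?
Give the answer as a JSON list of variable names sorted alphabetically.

Block summaries:
  n0 def {d,h,p} use ∅
  n1 def {z} use ∅
  n2 def {a,h} use ∅
  n3 def {h} use {h}
  n4 def {d} use ∅
  n5 def {d} use {d}
  n6 def {a,p} use {p}
  n7 def {b,p,z} use {p}
  n8 def {a,d} use {d}
  n9 def {d} use ∅

Live sets:
  live n0: ∅→{d,h,p}
  live n1: {d,h,p}→{d,h,p}
  live n2: {d,p}→{d,p}
  live n3: {d,h,p}→{d,p}
  live n4: ∅→∅
  live n5: {d,p}→{d,p}
  live n6: {p}→∅
  live n7: {d,p}→{d}
  live n8: {d}→∅
  live n9: ∅→∅

live-out(n2) = ["d", "p"]

Answer: ["d", "p"]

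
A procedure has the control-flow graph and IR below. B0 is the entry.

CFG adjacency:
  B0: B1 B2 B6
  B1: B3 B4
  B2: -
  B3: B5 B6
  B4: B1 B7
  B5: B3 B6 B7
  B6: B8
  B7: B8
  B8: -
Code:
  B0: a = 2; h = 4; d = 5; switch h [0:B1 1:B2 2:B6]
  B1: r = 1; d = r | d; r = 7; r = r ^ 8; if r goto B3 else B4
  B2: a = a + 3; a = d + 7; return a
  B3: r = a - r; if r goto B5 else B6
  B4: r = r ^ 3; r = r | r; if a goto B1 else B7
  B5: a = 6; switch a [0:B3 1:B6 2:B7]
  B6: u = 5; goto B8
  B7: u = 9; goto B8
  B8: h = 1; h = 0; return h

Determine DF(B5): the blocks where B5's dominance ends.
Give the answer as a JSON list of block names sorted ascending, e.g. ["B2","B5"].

Answer: ["B3", "B6", "B7"]

Derivation:
idom tree: B1←B0 B2←B0 B3←B1 B4←B1 B5←B3 B6←B0 B7←B1 B8←B0
Dom at joins:
  B1: preds {B0,B4}: {B0} ∩ {B0,B1,B4} = {B0}; idom=B0
  B3: preds {B1,B5}: {B0,B1} ∩ {B0,B1,B3,B5} = {B0,B1}; idom=B1
  B6: preds {B0,B3,B5}: {B0} ∩ {B0,B1,B3} ∩ {B0,B1,B3,B5} = {B0}; idom=B0
  B7: preds {B4,B5}: {B0,B1,B4} ∩ {B0,B1,B3,B5} = {B0,B1}; idom=B1
  B8: preds {B6,B7}: {B0,B6} ∩ {B0,B1,B7} = {B0}; idom=B0

Frontier:
  B1←B0: walk · to B0
  B1←B4: walk B4→B1 to B0
  B3←B1: walk · to B1
  B3←B5: walk B5→B3 to B1
  B6←B0: walk · to B0
  B6←B3: walk B3→B1 to B0
  B6←B5: walk B5→B3→B1 to B0
  B7←B4: walk B4 to B1
  B7←B5: walk B5→B3 to B1
  B8←B6: walk B6 to B0
  B8←B7: walk B7→B1 to B0
  B0: DF=∅
  B1: DF={B1,B6,B8}
  B2: DF=∅
  B3: DF={B3,B6,B7}
  B4: DF={B1,B7}
  B5: DF={B3,B6,B7}
  B6: DF={B8}
  B7: DF={B8}
  B8: DF=∅

DF(B5) = ["B3", "B6", "B7"]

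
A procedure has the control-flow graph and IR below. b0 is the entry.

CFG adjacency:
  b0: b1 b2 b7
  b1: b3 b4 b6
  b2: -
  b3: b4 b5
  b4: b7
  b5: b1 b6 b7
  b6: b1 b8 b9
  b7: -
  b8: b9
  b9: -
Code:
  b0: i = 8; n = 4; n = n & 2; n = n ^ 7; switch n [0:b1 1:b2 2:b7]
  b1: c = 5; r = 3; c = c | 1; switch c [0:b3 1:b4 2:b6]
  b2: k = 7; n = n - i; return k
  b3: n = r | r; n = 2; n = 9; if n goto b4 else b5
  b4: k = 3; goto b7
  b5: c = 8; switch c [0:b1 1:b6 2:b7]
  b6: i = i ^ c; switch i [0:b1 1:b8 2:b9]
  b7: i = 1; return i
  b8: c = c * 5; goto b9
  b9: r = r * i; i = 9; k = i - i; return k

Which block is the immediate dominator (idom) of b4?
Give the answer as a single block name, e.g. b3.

Answer: b1

Derivation:
idom tree: b1←b0 b2←b0 b3←b1 b4←b1 b5←b3 b6←b1 b7←b0 b8←b6 b9←b6
Dom at joins:
  b1: preds {b0,b5,b6}: {b0} ∩ {b0,b1,b3,b5} ∩ {b0,b1,b6} = {b0}; idom=b0
  b4: preds {b1,b3}: {b0,b1} ∩ {b0,b1,b3} = {b0,b1}; idom=b1
  b6: preds {b1,b5}: {b0,b1} ∩ {b0,b1,b3,b5} = {b0,b1}; idom=b1
  b7: preds {b0,b4,b5}: {b0} ∩ {b0,b1,b4} ∩ {b0,b1,b3,b5} = {b0}; idom=b0
  b9: preds {b6,b8}: {b0,b1,b6} ∩ {b0,b1,b6,b8} = {b0,b1,b6}; idom=b6

idom(b4) = b1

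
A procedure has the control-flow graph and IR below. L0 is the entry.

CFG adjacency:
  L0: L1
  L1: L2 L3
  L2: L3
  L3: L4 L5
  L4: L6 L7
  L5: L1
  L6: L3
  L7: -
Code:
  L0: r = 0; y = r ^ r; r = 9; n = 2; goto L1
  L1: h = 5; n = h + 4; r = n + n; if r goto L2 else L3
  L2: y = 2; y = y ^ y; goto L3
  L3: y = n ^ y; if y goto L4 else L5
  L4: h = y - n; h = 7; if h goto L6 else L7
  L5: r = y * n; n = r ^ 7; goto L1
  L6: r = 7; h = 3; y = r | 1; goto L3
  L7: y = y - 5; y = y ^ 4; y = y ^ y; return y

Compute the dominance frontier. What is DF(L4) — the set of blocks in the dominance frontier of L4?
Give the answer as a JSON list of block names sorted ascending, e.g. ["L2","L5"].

Answer: ["L3"]

Derivation:
idom tree: L1←L0 L2←L1 L3←L1 L4←L3 L5←L3 L6←L4 L7←L4
Dom at joins:
  L1: preds {L0,L5}: {L0} ∩ {L0,L1,L3,L5} = {L0}; idom=L0
  L3: preds {L1,L2,L6}: {L0,L1} ∩ {L0,L1,L2} ∩ {L0,L1,L3,L4,L6} = {L0,L1}; idom=L1

Frontier:
  join L1 pred L0: · stop@L0
  join L1 pred L5: L5→L3→L1 stop@L0
  join L3 pred L1: · stop@L1
  join L3 pred L2: L2 stop@L1
  join L3 pred L6: L6→L4→L3 stop@L1
  DF(L0)=∅
  DF(L1)={L1}
  DF(L2)={L3}
  DF(L3)={L1,L3}
  DF(L4)={L3}
  DF(L5)={L1}
  DF(L6)={L3}
  DF(L7)=∅

DF(L4) = ["L3"]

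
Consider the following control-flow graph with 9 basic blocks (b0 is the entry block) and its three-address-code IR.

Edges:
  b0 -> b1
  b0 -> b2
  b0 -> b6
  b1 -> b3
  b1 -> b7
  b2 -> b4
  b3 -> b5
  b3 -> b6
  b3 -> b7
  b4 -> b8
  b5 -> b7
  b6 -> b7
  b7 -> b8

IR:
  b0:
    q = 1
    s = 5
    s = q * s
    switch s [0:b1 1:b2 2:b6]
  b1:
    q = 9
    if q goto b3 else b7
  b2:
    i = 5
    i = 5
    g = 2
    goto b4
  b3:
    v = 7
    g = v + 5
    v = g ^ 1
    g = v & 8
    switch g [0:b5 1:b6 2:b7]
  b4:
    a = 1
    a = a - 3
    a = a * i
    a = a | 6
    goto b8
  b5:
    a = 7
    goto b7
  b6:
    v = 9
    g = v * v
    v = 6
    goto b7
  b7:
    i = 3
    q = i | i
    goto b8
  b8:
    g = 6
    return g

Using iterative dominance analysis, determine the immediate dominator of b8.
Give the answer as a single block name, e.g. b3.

Answer: b0

Working:
idom tree: b1←b0 b2←b0 b3←b1 b4←b2 b5←b3 b6←b0 b7←b0 b8←b0
Join-block Dom:
  b6: preds {b0,b3}: {b0} ∩ {b0,b1,b3} = {b0}; idom=b0
  b7: preds {b1,b3,b5,b6}: {b0,b1} ∩ {b0,b1,b3} ∩ {b0,b1,b3,b5} ∩ {b0,b6} = {b0}; idom=b0
  b8: preds {b4,b7}: {b0,b2,b4} ∩ {b0,b7} = {b0}; idom=b0

idom(b8) = b0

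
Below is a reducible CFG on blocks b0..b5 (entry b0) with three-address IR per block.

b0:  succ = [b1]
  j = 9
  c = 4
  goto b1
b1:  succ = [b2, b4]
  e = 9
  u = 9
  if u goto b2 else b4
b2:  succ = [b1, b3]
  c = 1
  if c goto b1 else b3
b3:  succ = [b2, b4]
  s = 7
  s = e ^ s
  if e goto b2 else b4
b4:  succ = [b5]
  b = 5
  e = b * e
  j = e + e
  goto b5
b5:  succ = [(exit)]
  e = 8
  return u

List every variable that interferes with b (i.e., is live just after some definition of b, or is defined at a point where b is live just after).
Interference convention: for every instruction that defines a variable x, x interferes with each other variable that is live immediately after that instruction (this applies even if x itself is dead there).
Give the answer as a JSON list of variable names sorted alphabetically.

Answer: ["e", "u"]

Analysis:
Per-block:
  b0: def={c,j} ue=∅
  b1: def={e,u} ue=∅
  b2: def={c} ue=∅
  b3: def={s} ue={e}
  b4: def={b,e,j} ue={e}
  b5: def={e} ue={u}

Live sets:
  live b0: ∅→∅
  live b1: ∅→{e,u}
  live b2: {e,u}→{e,u}
  live b3: {e,u}→{e,u}
  live b4: {e,u}→{u}
  live b5: {u}→∅

Conflict graph:
  b — {e,u}
  c — {e,u}
  e — {b,c,s,u}
  j — {u}
  s — {e,u}
  u — {b,c,e,j,s}

N(b) = ["e", "u"]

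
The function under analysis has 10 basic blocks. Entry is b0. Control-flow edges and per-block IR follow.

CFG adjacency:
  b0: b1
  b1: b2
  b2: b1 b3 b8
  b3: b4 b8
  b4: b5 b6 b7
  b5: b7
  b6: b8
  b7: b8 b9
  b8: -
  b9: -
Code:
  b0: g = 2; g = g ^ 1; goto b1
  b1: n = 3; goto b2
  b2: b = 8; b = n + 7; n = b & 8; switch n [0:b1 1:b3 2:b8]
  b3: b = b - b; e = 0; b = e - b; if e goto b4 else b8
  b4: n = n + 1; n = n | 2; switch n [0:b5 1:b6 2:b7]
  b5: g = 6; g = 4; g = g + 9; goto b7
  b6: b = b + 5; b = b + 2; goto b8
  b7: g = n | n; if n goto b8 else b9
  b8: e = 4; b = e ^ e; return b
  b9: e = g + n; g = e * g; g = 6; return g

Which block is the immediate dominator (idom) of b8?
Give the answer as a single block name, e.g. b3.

Answer: b2

Analysis:
idom tree: b1←b0 b2←b1 b3←b2 b4←b3 b5←b4 b6←b4 b7←b4 b8←b2 b9←b7
Dom∩ at merges:
  b1: preds {b0,b2}: {b0} ∩ {b0,b1,b2} = {b0}; idom=b0
  b7: preds {b4,b5}: {b0,b1,b2,b3,b4} ∩ {b0,b1,b2,b3,b4,b5} = {b0,b1,b2,b3,b4}; idom=b4
  b8: preds {b2,b3,b6,b7}: {b0,b1,b2} ∩ {b0,b1,b2,b3} ∩ {b0,b1,b2,b3,b4,b6} ∩ {b0,b1,b2,b3,b4,b7} = {b0,b1,b2}; idom=b2

idom(b8) = b2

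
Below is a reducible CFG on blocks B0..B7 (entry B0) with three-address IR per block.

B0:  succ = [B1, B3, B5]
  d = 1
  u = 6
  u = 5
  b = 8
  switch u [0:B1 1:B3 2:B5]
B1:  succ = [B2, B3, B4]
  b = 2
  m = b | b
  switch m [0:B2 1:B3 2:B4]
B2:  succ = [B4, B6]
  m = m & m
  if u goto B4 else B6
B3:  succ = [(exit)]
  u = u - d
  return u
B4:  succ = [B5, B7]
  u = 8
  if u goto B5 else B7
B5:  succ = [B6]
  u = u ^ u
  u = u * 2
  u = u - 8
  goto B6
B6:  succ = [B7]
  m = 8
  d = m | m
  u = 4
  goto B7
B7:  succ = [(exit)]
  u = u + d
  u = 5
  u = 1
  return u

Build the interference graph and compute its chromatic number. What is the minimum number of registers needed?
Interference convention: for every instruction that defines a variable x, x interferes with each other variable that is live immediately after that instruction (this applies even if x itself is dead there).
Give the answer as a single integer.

Answer: 3

Derivation:
Per-block:
  B0: def={b,d,u} ue=∅
  B1: def={b,m} ue=∅
  B2: def={m} ue={m,u}
  B3: def={u} ue={d,u}
  B4: def={u} ue=∅
  B5: def={u} ue={u}
  B6: def={d,m,u} ue=∅
  B7: def={u} ue={d,u}

Live sets:
  B0 li=∅ lo={d,u}
  B1 li={d,u} lo={d,m,u}
  B2 li={d,m,u} lo={d}
  B3 li={d,u} lo=∅
  B4 li={d} lo={d,u}
  B5 li={u} lo=∅
  B6 li=∅ lo={d,u}
  B7 li={d,u} lo=∅

Conflict graph:
  b — {d,u}
  d — {b,m,u}
  m — {d,u}
  u — {b,d,m}

Colouring:
  {b,d,u} pairwise interfere (3-clique) ⇒ χ ≥ 3
  assign b→c2 d→c0 m→c2 u→c1 — no edge inside a register ⇒ χ ≤ 3
  χ = 3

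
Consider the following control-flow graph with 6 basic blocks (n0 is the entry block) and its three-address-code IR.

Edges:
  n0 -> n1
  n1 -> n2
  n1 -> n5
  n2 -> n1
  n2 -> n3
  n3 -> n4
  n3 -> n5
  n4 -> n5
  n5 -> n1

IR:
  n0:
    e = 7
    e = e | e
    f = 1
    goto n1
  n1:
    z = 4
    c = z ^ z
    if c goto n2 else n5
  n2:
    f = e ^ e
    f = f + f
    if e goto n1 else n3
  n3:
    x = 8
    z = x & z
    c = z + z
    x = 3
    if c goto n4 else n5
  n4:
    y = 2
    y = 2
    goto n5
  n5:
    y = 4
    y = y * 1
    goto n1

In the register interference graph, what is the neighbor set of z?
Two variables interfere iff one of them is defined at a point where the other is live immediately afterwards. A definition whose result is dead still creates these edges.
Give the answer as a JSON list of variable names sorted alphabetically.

def/use:
  n0: {e,f} / ∅
  n1: {c,z} / ∅
  n2: {f} / {e}
  n3: {c,x,z} / {z}
  n4: {y} / ∅
  n5: {y} / ∅

Backward fixpoint:
  live n0: ∅→{e}
  live n1: {e}→{e,z}
  live n2: {e,z}→{e,z}
  live n3: {e,z}→{e}
  live n4: {e}→{e}
  live n5: {e}→{e}

Interfere edges:
  c↔{e,x,z}
  e↔{c,f,x,y,z}
  f↔{e,z}
  x↔{c,e,z}
  y↔{e}
  z↔{c,e,f,x}

N(z) = ["c", "e", "f", "x"]

Answer: ["c", "e", "f", "x"]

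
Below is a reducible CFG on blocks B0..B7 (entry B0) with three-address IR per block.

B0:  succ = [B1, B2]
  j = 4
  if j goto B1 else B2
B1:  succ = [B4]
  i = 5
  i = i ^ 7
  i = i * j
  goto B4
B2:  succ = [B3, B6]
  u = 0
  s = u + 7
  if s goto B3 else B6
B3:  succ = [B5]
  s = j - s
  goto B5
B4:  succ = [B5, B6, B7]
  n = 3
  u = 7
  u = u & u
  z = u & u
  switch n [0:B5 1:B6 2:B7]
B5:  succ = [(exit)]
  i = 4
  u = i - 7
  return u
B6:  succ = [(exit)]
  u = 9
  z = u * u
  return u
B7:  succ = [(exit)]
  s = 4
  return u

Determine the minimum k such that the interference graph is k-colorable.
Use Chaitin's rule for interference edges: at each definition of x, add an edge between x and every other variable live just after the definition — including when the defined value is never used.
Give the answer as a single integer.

Block summaries:
  B0: def={j} ue=∅
  B1: def={i} ue={j}
  B2: def={s,u} ue=∅
  B3: def={s} ue={j,s}
  B4: def={n,u,z} ue=∅
  B5: def={i,u} ue=∅
  B6: def={u,z} ue=∅
  B7: def={s} ue={u}

Live sets:
  B0 li=∅ lo={j}
  B1 li={j} lo=∅
  B2 li={j} lo={j,s}
  B3 li={j,s} lo=∅
  B4 li=∅ lo={u}
  B5 li=∅ lo=∅
  B6 li=∅ lo=∅
  B7 li={u} lo=∅

Interference:
  i: {j}
  j: {i,s,u}
  n: {u,z}
  s: {j,u}
  u: {j,n,s,z}
  z: {n,u}

Colouring:
  lower bound: {j,s,u} mutually conflict ⇒ χ ≥ 3
  assign i→c0 j→c1 n→c1 s→c2 u→c0 z→c2 — no edge inside a register ⇒ χ ≤ 3
  χ = 3

Answer: 3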